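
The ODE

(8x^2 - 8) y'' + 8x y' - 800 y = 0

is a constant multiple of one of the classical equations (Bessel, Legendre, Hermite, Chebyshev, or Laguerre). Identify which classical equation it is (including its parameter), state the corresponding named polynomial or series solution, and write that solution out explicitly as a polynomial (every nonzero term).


All three coefficients share the factor -8; dividing through by -8 gives  (1 - x^2) y'' - x y' + 100 y = 0.
This matches the Chebyshev equation (1 - x^2) y'' - x y' + n^2 y = 0 (note the -x y' term, not -2x y') with n^2 = 100, so n = 10; the polynomial solution is T_10(x).
With y = sum_k a_k x^k, matching x^k gives (k+2)(k+1) a_{k+2} = (k^2 - n^2) a_k = (k - 10)(k + 10) a_k. The right side vanishes at k = 10, so the series with the parity of 10 terminates at degree 10.
Standard normalization: leading coefficient of T_n is 2^(n-1), so a_10 = 2^9 = 512. Work downward with a_k = (k+1)(k+2) a_{k+2} / ((k - 10)(k + 10)):
  a_8 = (9)(10)(512) / ((8 - 10)(8 + 10)) = 46080/(-36) = -1280
  a_6 = (7)(8)(-1280) / ((6 - 10)(6 + 10)) = -71680/(-64) = 1120
  a_4 = (5)(6)(1120) / ((4 - 10)(4 + 10)) = 33600/(-84) = -400
  a_2 = (3)(4)(-400) / ((2 - 10)(2 + 10)) = -4800/(-96) = 50
  a_0 = (1)(2)(50) / ((0 - 10)(0 + 10)) = 100/(-100) = -1
Hence T_10(x) = 512 x^10 - 1280 x^8 + 1120 x^6 - 400 x^4 + 50 x^2 - 1.

T_10(x); series = 512 x^10 - 1280 x^8 + 1120 x^6 - 400 x^4 + 50 x^2 - 1


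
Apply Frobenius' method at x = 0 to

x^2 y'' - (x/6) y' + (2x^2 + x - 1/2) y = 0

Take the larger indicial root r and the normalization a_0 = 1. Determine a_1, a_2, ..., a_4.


Write in Frobenius form y'' + (p(x)/x) y' + (q(x)/x^2) y = 0:
  p(x) = -1/6,  q(x) = 2x^2 + x - 1/2.
Indicial equation: r(r-1) + (-1/6) r + (-1/2) = 0 -> roots r_1 = 3/2, r_2 = -1/3.
Take r = r_1 = 3/2. Let y(x) = x^r sum_{n>=0} a_n x^n with a_0 = 1.
Substitute y = x^r sum a_n x^n and match x^{r+n}. The recurrence is
  D(n) a_n + 1 a_{n-1} + 2 a_{n-2} = 0,  where D(n) = (r+n)(r+n-1) + (-1/6)(r+n) + (-1/2).
  a_n = [-1 a_{n-1} - 2 a_{n-2}] / D(n).
Since the indicial polynomial factors as (r - r_1)(r - r_2), D(n) = (r_1 + n - r_1)(r_1 + n - r_2) = n(n + 11/6).
Evaluating step by step (a_0 = 1):
  n = 1: D(1) = 1(1 + 11/6) = 17/6; numerator = -1(1) = -1; a_1 = (-1)/(17/6) = -6/17
  n = 2: D(2) = 2(2 + 11/6) = 23/3; numerator = -1(-6/17) - 2(1) = -28/17; a_2 = (-28/17)/(23/3) = -84/391
  n = 3: D(3) = 3(3 + 11/6) = 29/2; numerator = -1(-84/391) - 2(-6/17) = 360/391; a_3 = (360/391)/(29/2) = 720/11339
  n = 4: D(4) = 4(4 + 11/6) = 70/3; numerator = -1(720/11339) - 2(-84/391) = 4152/11339; a_4 = (4152/11339)/(70/3) = 6228/396865

r = 3/2; a_0 = 1; a_1 = -6/17; a_2 = -84/391; a_3 = 720/11339; a_4 = 6228/396865


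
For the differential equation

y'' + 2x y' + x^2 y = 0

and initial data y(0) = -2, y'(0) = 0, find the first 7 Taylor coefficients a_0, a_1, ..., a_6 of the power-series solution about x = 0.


Ansatz: y(x) = sum_{n>=0} a_n x^n, so y'(x) = sum_{n>=1} n a_n x^(n-1) and y''(x) = sum_{n>=2} n(n-1) a_n x^(n-2).
Substitute into P(x) y'' + Q(x) y' + R(x) y = 0 with P(x) = 1, Q(x) = 2x, R(x) = x^2, and match powers of x.
Initial conditions: a_0 = -2, a_1 = 0.
Setting the coefficient of each power of x to zero and solving order by order (substituting the coefficients already found):
  x^0: 2 a_2 = 0  ->  a_2 = 0
  x^1: 6 a_3 + 2 a_1 = 0  ->  6 a_3 = -2 a_1 = 0  ->  a_3 = 0
  x^2: 12 a_4 + 4 a_2 + a_0 = 0  ->  12 a_4 = -4 a_2 - a_0 = 2  ->  a_4 = 1/6
  x^3: 20 a_5 + 6 a_3 + a_1 = 0  ->  20 a_5 = -6 a_3 - a_1 = 0  ->  a_5 = 0
  x^4: 30 a_6 + 8 a_4 + a_2 = 0  ->  30 a_6 = -8 a_4 - a_2 = -4/3  ->  a_6 = -2/45
Truncated series: y(x) = -2 + (1/6) x^4 - (2/45) x^6 + O(x^7).

a_0 = -2; a_1 = 0; a_2 = 0; a_3 = 0; a_4 = 1/6; a_5 = 0; a_6 = -2/45


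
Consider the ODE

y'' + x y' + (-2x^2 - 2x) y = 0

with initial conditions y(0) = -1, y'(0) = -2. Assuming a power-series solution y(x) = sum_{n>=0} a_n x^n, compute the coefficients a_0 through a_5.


Ansatz: y(x) = sum_{n>=0} a_n x^n, so y'(x) = sum_{n>=1} n a_n x^(n-1) and y''(x) = sum_{n>=2} n(n-1) a_n x^(n-2).
Substitute into P(x) y'' + Q(x) y' + R(x) y = 0 with P(x) = 1, Q(x) = x, R(x) = -2x^2 - 2x, and match powers of x.
Initial conditions: a_0 = -1, a_1 = -2.
Setting the coefficient of each power of x to zero and solving order by order (substituting the coefficients already found):
  x^0: 2 a_2 = 0  ->  a_2 = 0
  x^1: 6 a_3 + a_1 - 2 a_0 = 0  ->  6 a_3 = -a_1 + 2 a_0 = 0  ->  a_3 = 0
  x^2: 12 a_4 + 2 a_2 - 2 a_1 - 2 a_0 = 0  ->  12 a_4 = -2 a_2 + 2 a_1 + 2 a_0 = -6  ->  a_4 = -1/2
  x^3: 20 a_5 + 3 a_3 - 2 a_2 - 2 a_1 = 0  ->  20 a_5 = -3 a_3 + 2 a_2 + 2 a_1 = -4  ->  a_5 = -1/5
Truncated series: y(x) = -1 - 2 x - (1/2) x^4 - (1/5) x^5 + O(x^6).

a_0 = -1; a_1 = -2; a_2 = 0; a_3 = 0; a_4 = -1/2; a_5 = -1/5


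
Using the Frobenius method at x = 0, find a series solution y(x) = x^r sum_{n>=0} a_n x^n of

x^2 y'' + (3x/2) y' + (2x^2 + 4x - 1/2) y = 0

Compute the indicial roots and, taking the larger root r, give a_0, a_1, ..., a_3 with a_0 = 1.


Write in Frobenius form y'' + (p(x)/x) y' + (q(x)/x^2) y = 0:
  p(x) = 3/2,  q(x) = 2x^2 + 4x - 1/2.
Indicial equation: r(r-1) + (3/2) r + (-1/2) = 0 -> roots r_1 = 1/2, r_2 = -1.
Take r = r_1 = 1/2. Let y(x) = x^r sum_{n>=0} a_n x^n with a_0 = 1.
Substitute y = x^r sum a_n x^n and match x^{r+n}. The recurrence is
  D(n) a_n + 4 a_{n-1} + 2 a_{n-2} = 0,  where D(n) = (r+n)(r+n-1) + (3/2)(r+n) + (-1/2).
  a_n = [-4 a_{n-1} - 2 a_{n-2}] / D(n).
Since the indicial polynomial factors as (r - r_1)(r - r_2), D(n) = (r_1 + n - r_1)(r_1 + n - r_2) = n(n + 3/2).
Evaluating step by step (a_0 = 1):
  n = 1: D(1) = 1(1 + 3/2) = 5/2; numerator = -4(1) = -4; a_1 = (-4)/(5/2) = -8/5
  n = 2: D(2) = 2(2 + 3/2) = 7; numerator = -4(-8/5) - 2(1) = 22/5; a_2 = (22/5)/(7) = 22/35
  n = 3: D(3) = 3(3 + 3/2) = 27/2; numerator = -4(22/35) - 2(-8/5) = 24/35; a_3 = (24/35)/(27/2) = 16/315

r = 1/2; a_0 = 1; a_1 = -8/5; a_2 = 22/35; a_3 = 16/315


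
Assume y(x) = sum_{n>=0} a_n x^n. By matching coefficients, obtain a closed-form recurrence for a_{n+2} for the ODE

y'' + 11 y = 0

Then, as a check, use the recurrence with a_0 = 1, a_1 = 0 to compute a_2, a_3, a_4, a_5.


Substitute y = sum_n a_n x^n into y'' + (const) y = 0.
y''(x) = sum_{n>=0} (n+2)(n+1) a_{n+2} x^n.
The ODE becomes sum_n [(n+2)(n+1) a_{n+2} + 11 a_n] x^n = 0.
Setting each coefficient to zero gives the recurrence:
  (n+2)(n+1) a_{n+2} + 11 a_n = 0,
  a_{n+2} = -11 / ((n+1)(n+2)) a_n.

Check with a_0 = 1, a_1 = 0 (apply the recurrence for n = 0, 1, 2, 3): a_0 = 1, a_1 = 0, a_2 = -11/2, a_3 = 0, a_4 = 121/24, a_5 = 0.

a_{n+2} = -11/((n+1)(n+2)) * a_n; check: a_0 = 1, a_1 = 0, a_2 = -11/2, a_3 = 0, a_4 = 121/24, a_5 = 0


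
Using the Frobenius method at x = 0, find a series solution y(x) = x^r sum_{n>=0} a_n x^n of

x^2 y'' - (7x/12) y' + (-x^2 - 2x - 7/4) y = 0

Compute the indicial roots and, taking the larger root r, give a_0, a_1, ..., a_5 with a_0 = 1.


Write in Frobenius form y'' + (p(x)/x) y' + (q(x)/x^2) y = 0:
  p(x) = -7/12,  q(x) = -x^2 - 2x - 7/4.
Indicial equation: r(r-1) + (-7/12) r + (-7/4) = 0 -> roots r_1 = 7/3, r_2 = -3/4.
Take r = r_1 = 7/3. Let y(x) = x^r sum_{n>=0} a_n x^n with a_0 = 1.
Substitute y = x^r sum a_n x^n and match x^{r+n}. The recurrence is
  D(n) a_n - 2 a_{n-1} - 1 a_{n-2} = 0,  where D(n) = (r+n)(r+n-1) + (-7/12)(r+n) + (-7/4).
  a_n = [2 a_{n-1} + 1 a_{n-2}] / D(n).
Since the indicial polynomial factors as (r - r_1)(r - r_2), D(n) = (r_1 + n - r_1)(r_1 + n - r_2) = n(n + 37/12).
Evaluating step by step (a_0 = 1):
  n = 1: D(1) = 1(1 + 37/12) = 49/12; numerator = 2(1) = 2; a_1 = (2)/(49/12) = 24/49
  n = 2: D(2) = 2(2 + 37/12) = 61/6; numerator = 2(24/49) + 1(1) = 97/49; a_2 = (97/49)/(61/6) = 582/2989
  n = 3: D(3) = 3(3 + 37/12) = 73/4; numerator = 2(582/2989) + 1(24/49) = 2628/2989; a_3 = (2628/2989)/(73/4) = 144/2989
  n = 4: D(4) = 4(4 + 37/12) = 85/3; numerator = 2(144/2989) + 1(582/2989) = 870/2989; a_4 = (870/2989)/(85/3) = 522/50813
  n = 5: D(5) = 5(5 + 37/12) = 485/12; numerator = 2(522/50813) + 1(144/2989) = 3492/50813; a_5 = (3492/50813)/(485/12) = 432/254065

r = 7/3; a_0 = 1; a_1 = 24/49; a_2 = 582/2989; a_3 = 144/2989; a_4 = 522/50813; a_5 = 432/254065


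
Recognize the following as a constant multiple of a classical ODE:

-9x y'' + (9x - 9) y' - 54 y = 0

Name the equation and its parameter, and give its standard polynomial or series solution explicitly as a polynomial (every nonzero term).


All three coefficients share the factor -9; dividing through by -9 gives  x y'' + (1 - x) y' + 6 y = 0.
This matches the Laguerre equation x y'' + (1 - x) y' + n y = 0 with n = 6; the polynomial solution is L_6(x).
With y = sum_k a_k x^k, matching x^k gives (k+1)k a_{k+1} + (k+1) a_{k+1} - k a_k + n a_k = 0, i.e. (k+1)^2 a_{k+1} = (k - n) a_k = (k - 6) a_k. The right side vanishes at k = 6, so the series terminates at degree 6.
Standard normalization L_n(0) = 1 gives a_0 = 1. Work upward with a_{k+1} = (k - 6) a_k / (k+1)^2:
  a_1 = (0 - 6)(1) / 1^2 = -6/1 = -6
  a_2 = (1 - 6)(-6) / 2^2 = 30/4 = 15/2
  a_3 = (2 - 6)(15/2) / 3^2 = -30/9 = -10/3
  a_4 = (3 - 6)(-10/3) / 4^2 = 10/16 = 5/8
  a_5 = (4 - 6)(5/8) / 5^2 = (-5/4)/25 = -1/20
  a_6 = (5 - 6)(-1/20) / 6^2 = (1/20)/36 = 1/720
Hence L_6(x) = x^6/720 - x^5/20 + 5 x^4/8 - 10 x^3/3 + 15 x^2/2 - 6 x + 1.

L_6(x); series = x^6/720 - x^5/20 + 5 x^4/8 - 10 x^3/3 + 15 x^2/2 - 6 x + 1


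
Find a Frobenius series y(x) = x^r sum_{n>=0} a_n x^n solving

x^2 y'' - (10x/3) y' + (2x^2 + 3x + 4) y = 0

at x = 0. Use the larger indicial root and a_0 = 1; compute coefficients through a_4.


Write in Frobenius form y'' + (p(x)/x) y' + (q(x)/x^2) y = 0:
  p(x) = -10/3,  q(x) = 2x^2 + 3x + 4.
Indicial equation: r(r-1) + (-10/3) r + (4) = 0 -> roots r_1 = 3, r_2 = 4/3.
Take r = r_1 = 3. Let y(x) = x^r sum_{n>=0} a_n x^n with a_0 = 1.
Substitute y = x^r sum a_n x^n and match x^{r+n}. The recurrence is
  D(n) a_n + 3 a_{n-1} + 2 a_{n-2} = 0,  where D(n) = (r+n)(r+n-1) + (-10/3)(r+n) + (4).
  a_n = [-3 a_{n-1} - 2 a_{n-2}] / D(n).
Since the indicial polynomial factors as (r - r_1)(r - r_2), D(n) = (r_1 + n - r_1)(r_1 + n - r_2) = n(n + 5/3).
Evaluating step by step (a_0 = 1):
  n = 1: D(1) = 1(1 + 5/3) = 8/3; numerator = -3(1) = -3; a_1 = (-3)/(8/3) = -9/8
  n = 2: D(2) = 2(2 + 5/3) = 22/3; numerator = -3(-9/8) - 2(1) = 11/8; a_2 = (11/8)/(22/3) = 3/16
  n = 3: D(3) = 3(3 + 5/3) = 14; numerator = -3(3/16) - 2(-9/8) = 27/16; a_3 = (27/16)/(14) = 27/224
  n = 4: D(4) = 4(4 + 5/3) = 68/3; numerator = -3(27/224) - 2(3/16) = -165/224; a_4 = (-165/224)/(68/3) = -495/15232

r = 3; a_0 = 1; a_1 = -9/8; a_2 = 3/16; a_3 = 27/224; a_4 = -495/15232


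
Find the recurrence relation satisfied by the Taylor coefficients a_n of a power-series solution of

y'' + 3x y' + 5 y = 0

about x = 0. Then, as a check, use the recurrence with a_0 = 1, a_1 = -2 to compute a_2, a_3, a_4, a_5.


Substitute y = sum_n a_n x^n.
y''(x) has coefficient (n+2)(n+1) a_{n+2} at x^n;
3 x y'(x) has coefficient 3 n a_n at x^n (shift);
5 y(x) has coefficient 5 a_n at x^n.
Matching x^n: (n+2)(n+1) a_{n+2} + (3n + 5) a_n = 0.
Thus a_{n+2} = (-3n - 5) / ((n+1)(n+2)) * a_n.

Check with a_0 = 1, a_1 = -2 (apply the recurrence for n = 0, 1, 2, 3): a_0 = 1, a_1 = -2, a_2 = -5/2, a_3 = 8/3, a_4 = 55/24, a_5 = -28/15.

a_(n+2) = (-3n - 5) / ((n+1)(n+2)) * a_n; check: a_0 = 1, a_1 = -2, a_2 = -5/2, a_3 = 8/3, a_4 = 55/24, a_5 = -28/15


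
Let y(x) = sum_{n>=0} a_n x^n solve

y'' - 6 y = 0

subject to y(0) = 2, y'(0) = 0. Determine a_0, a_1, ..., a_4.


Ansatz: y(x) = sum_{n>=0} a_n x^n, so y'(x) = sum_{n>=1} n a_n x^(n-1) and y''(x) = sum_{n>=2} n(n-1) a_n x^(n-2).
Substitute into P(x) y'' + Q(x) y' + R(x) y = 0 with P(x) = 1, Q(x) = 0, R(x) = -6, and match powers of x.
Initial conditions: a_0 = 2, a_1 = 0.
Setting the coefficient of each power of x to zero and solving order by order (substituting the coefficients already found):
  x^0: 2 a_2 - 6 a_0 = 0  ->  2 a_2 = 6 a_0 = 12  ->  a_2 = 6
  x^1: 6 a_3 - 6 a_1 = 0  ->  6 a_3 = 6 a_1 = 0  ->  a_3 = 0
  x^2: 12 a_4 - 6 a_2 = 0  ->  12 a_4 = 6 a_2 = 36  ->  a_4 = 3
Truncated series: y(x) = 2 + 6 x^2 + 3 x^4 + O(x^5).

a_0 = 2; a_1 = 0; a_2 = 6; a_3 = 0; a_4 = 3


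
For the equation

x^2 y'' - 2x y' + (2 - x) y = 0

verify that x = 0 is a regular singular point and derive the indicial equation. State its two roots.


Divide by x^2 to reach normal form y'' + P_1(x) y' + P_2(x) y = 0 with P_1(x) = -2/x and P_2(x) = -1/x + 2/x^2.
x = 0 is a singular point because the y'-coefficient -2/x has a pole at x = 0 and the y-coefficient -1/x + 2/x^2 has a pole at x = 0.
It is a regular singular point because x P_1(x) = p(x) = -2 and x^2 P_2(x) = q(x) = 2 - x are polynomials, hence analytic at x = 0.
p(0) = -2,  q(0) = 2.
Indicial equation: r(r-1) + p(0) r + q(0) = 0, i.e. r^2 + (p(0) - 1) r + q(0) = 0, i.e. r^2 - 3 r + 2 = 0.
Discriminant: (-3)^2 - 4(2) = 1, so r = (3 ± 1)/2.
Solving: r_1 = 2, r_2 = 1.

indicial: r^2 - 3 r + 2 = 0; roots r_1 = 2, r_2 = 1


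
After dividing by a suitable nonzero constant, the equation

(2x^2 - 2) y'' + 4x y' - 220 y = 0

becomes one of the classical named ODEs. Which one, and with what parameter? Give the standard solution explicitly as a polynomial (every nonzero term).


All three coefficients share the factor -2; dividing through by -2 gives  (1 - x^2) y'' - 2x y' + 110 y = 0.
This matches the Legendre equation (1 - x^2) y'' - 2x y' + n(n+1) y = 0 (note the -2x y' term) with n(n+1) = 110, so n = 10; the polynomial solution is P_10(x).
With y = sum_k a_k x^k, matching x^k gives (k+2)(k+1) a_{k+2} = [k(k+1) - n(n+1)] a_k = (k - 10)(k + 11) a_k. The right side vanishes at k = 10, so the series with the parity of 10 terminates at degree 10.
Standard normalization (P_n(1) = 1): leading coefficient (2n)!/(2^n (n!)^2) = 2432902008176640000/(1024*13168189440000) = 46189/256, so a_10 = 46189/256. Work downward with a_k = (k+1)(k+2) a_{k+2} / ((k - 10)(k + 11)):
  a_8 = (9)(10)(46189/256) / ((8 - 10)(8 + 11)) = (2078505/128)/(-38) = -109395/256
  a_6 = (7)(8)(-109395/256) / ((6 - 10)(6 + 11)) = (-765765/32)/(-68) = 45045/128
  a_4 = (5)(6)(45045/128) / ((4 - 10)(4 + 11)) = (675675/64)/(-90) = -15015/128
  a_2 = (3)(4)(-15015/128) / ((2 - 10)(2 + 11)) = (-45045/32)/(-104) = 3465/256
  a_0 = (1)(2)(3465/256) / ((0 - 10)(0 + 11)) = (3465/128)/(-110) = -63/256
Hence P_10(x) = 46189 x^10/256 - 109395 x^8/256 + 45045 x^6/128 - 15015 x^4/128 + 3465 x^2/256 - 63/256.

P_10(x); series = 46189 x^10/256 - 109395 x^8/256 + 45045 x^6/128 - 15015 x^4/128 + 3465 x^2/256 - 63/256


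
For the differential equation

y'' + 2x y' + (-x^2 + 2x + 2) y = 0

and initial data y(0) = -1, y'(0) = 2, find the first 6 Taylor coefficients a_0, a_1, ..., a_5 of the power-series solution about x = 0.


Ansatz: y(x) = sum_{n>=0} a_n x^n, so y'(x) = sum_{n>=1} n a_n x^(n-1) and y''(x) = sum_{n>=2} n(n-1) a_n x^(n-2).
Substitute into P(x) y'' + Q(x) y' + R(x) y = 0 with P(x) = 1, Q(x) = 2x, R(x) = -x^2 + 2x + 2, and match powers of x.
Initial conditions: a_0 = -1, a_1 = 2.
Setting the coefficient of each power of x to zero and solving order by order (substituting the coefficients already found):
  x^0: 2 a_2 + 2 a_0 = 0  ->  2 a_2 = -2 a_0 = 2  ->  a_2 = 1
  x^1: 6 a_3 + 4 a_1 + 2 a_0 = 0  ->  6 a_3 = -4 a_1 - 2 a_0 = -6  ->  a_3 = -1
  x^2: 12 a_4 + 6 a_2 + 2 a_1 - a_0 = 0  ->  12 a_4 = -6 a_2 - 2 a_1 + a_0 = -11  ->  a_4 = -11/12
  x^3: 20 a_5 + 8 a_3 + 2 a_2 - a_1 = 0  ->  20 a_5 = -8 a_3 - 2 a_2 + a_1 = 8  ->  a_5 = 2/5
Truncated series: y(x) = -1 + 2 x + x^2 - x^3 - (11/12) x^4 + (2/5) x^5 + O(x^6).

a_0 = -1; a_1 = 2; a_2 = 1; a_3 = -1; a_4 = -11/12; a_5 = 2/5


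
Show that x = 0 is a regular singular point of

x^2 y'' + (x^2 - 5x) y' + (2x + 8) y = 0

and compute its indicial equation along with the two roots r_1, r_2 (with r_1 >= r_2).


Divide by x^2 to reach normal form y'' + P_1(x) y' + P_2(x) y = 0 with P_1(x) = 1 - 5/x and P_2(x) = 2/x + 8/x^2.
x = 0 is a singular point because the y'-coefficient 1 - 5/x has a pole at x = 0 and the y-coefficient 2/x + 8/x^2 has a pole at x = 0.
It is a regular singular point because x P_1(x) = p(x) = x - 5 and x^2 P_2(x) = q(x) = 2x + 8 are polynomials, hence analytic at x = 0.
p(0) = -5,  q(0) = 8.
Indicial equation: r(r-1) + p(0) r + q(0) = 0, i.e. r^2 + (p(0) - 1) r + q(0) = 0, i.e. r^2 - 6 r + 8 = 0.
Discriminant: (-6)^2 - 4(8) = 4, so r = (6 ± 2)/2.
Solving: r_1 = 4, r_2 = 2.

indicial: r^2 - 6 r + 8 = 0; roots r_1 = 4, r_2 = 2


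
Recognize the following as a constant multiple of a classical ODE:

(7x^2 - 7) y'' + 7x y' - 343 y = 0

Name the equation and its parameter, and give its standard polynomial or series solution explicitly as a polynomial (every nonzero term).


All three coefficients share the factor -7; dividing through by -7 gives  (1 - x^2) y'' - x y' + 49 y = 0.
This matches the Chebyshev equation (1 - x^2) y'' - x y' + n^2 y = 0 (note the -x y' term, not -2x y') with n^2 = 49, so n = 7; the polynomial solution is T_7(x).
With y = sum_k a_k x^k, matching x^k gives (k+2)(k+1) a_{k+2} = (k^2 - n^2) a_k = (k - 7)(k + 7) a_k. The right side vanishes at k = 7, so the series with the parity of 7 terminates at degree 7.
Standard normalization: leading coefficient of T_n is 2^(n-1), so a_7 = 2^6 = 64. Work downward with a_k = (k+1)(k+2) a_{k+2} / ((k - 7)(k + 7)):
  a_5 = (6)(7)(64) / ((5 - 7)(5 + 7)) = 2688/(-24) = -112
  a_3 = (4)(5)(-112) / ((3 - 7)(3 + 7)) = -2240/(-40) = 56
  a_1 = (2)(3)(56) / ((1 - 7)(1 + 7)) = 336/(-48) = -7
Hence T_7(x) = 64 x^7 - 112 x^5 + 56 x^3 - 7 x.

T_7(x); series = 64 x^7 - 112 x^5 + 56 x^3 - 7 x


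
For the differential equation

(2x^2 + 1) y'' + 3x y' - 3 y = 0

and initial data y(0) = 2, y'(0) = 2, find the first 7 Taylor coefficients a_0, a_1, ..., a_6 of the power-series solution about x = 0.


Ansatz: y(x) = sum_{n>=0} a_n x^n, so y'(x) = sum_{n>=1} n a_n x^(n-1) and y''(x) = sum_{n>=2} n(n-1) a_n x^(n-2).
Substitute into P(x) y'' + Q(x) y' + R(x) y = 0 with P(x) = 2x^2 + 1, Q(x) = 3x, R(x) = -3, and match powers of x.
Initial conditions: a_0 = 2, a_1 = 2.
Setting the coefficient of each power of x to zero and solving order by order (substituting the coefficients already found):
  x^0: 2 a_2 - 3 a_0 = 0  ->  2 a_2 = 3 a_0 = 6  ->  a_2 = 3
  x^1: 6 a_3 = 0  ->  a_3 = 0
  x^2: 12 a_4 + 7 a_2 = 0  ->  12 a_4 = -7 a_2 = -21  ->  a_4 = -7/4
  x^3: 20 a_5 + 18 a_3 = 0  ->  20 a_5 = -18 a_3 = 0  ->  a_5 = 0
  x^4: 30 a_6 + 33 a_4 = 0  ->  30 a_6 = -33 a_4 = 231/4  ->  a_6 = 77/40
Truncated series: y(x) = 2 + 2 x + 3 x^2 - (7/4) x^4 + (77/40) x^6 + O(x^7).

a_0 = 2; a_1 = 2; a_2 = 3; a_3 = 0; a_4 = -7/4; a_5 = 0; a_6 = 77/40


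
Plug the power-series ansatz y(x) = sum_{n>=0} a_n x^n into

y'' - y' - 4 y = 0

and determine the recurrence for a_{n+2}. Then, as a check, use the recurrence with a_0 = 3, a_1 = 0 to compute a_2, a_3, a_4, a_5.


Substitute y = sum_n a_n x^n.
y''(x) has coefficient (n+2)(n+1) a_{n+2} at x^n;
-y'(x) has coefficient -(n+1) a_{n+1} at x^n;
-4 y(x) has coefficient -4 a_n at x^n.
Matching x^n: (n+2)(n+1) a_{n+2} - (n+1) a_{n+1} - 4 a_n = 0.
Thus a_{n+2} = [(n+1) a_{n+1} + 4 a_n] / ((n+1)(n+2)).

Check with a_0 = 3, a_1 = 0 (apply the recurrence for n = 0, 1, 2, 3): a_0 = 3, a_1 = 0, a_2 = 6, a_3 = 2, a_4 = 5/2, a_5 = 9/10.

a_(n+2) = [(n+1) a_(n+1) + 4 a_n] / ((n+1)(n+2)); check: a_0 = 3, a_1 = 0, a_2 = 6, a_3 = 2, a_4 = 5/2, a_5 = 9/10


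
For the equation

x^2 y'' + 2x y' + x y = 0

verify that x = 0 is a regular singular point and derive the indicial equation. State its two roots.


Divide by x^2 to reach normal form y'' + P_1(x) y' + P_2(x) y = 0 with P_1(x) = 2/x and P_2(x) = 1/x.
x = 0 is a singular point because the y'-coefficient 2/x has a pole at x = 0 and the y-coefficient 1/x has a pole at x = 0.
It is a regular singular point because x P_1(x) = p(x) = 2 and x^2 P_2(x) = q(x) = x are polynomials, hence analytic at x = 0.
p(0) = 2,  q(0) = 0.
Indicial equation: r(r-1) + p(0) r + q(0) = 0, i.e. r^2 + (p(0) - 1) r + q(0) = 0, i.e. r^2 + 1 r = 0.
Discriminant: (1)^2 - 4(0) = 1, so r = (-1 ± 1)/2.
Solving: r_1 = 0, r_2 = -1.

indicial: r^2 + 1 r = 0; roots r_1 = 0, r_2 = -1


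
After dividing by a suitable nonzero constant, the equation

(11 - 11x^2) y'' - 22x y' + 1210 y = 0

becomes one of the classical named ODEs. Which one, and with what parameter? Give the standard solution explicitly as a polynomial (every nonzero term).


All three coefficients share the factor 11; dividing through by 11 gives  (1 - x^2) y'' - 2x y' + 110 y = 0.
This matches the Legendre equation (1 - x^2) y'' - 2x y' + n(n+1) y = 0 (note the -2x y' term) with n(n+1) = 110, so n = 10; the polynomial solution is P_10(x).
With y = sum_k a_k x^k, matching x^k gives (k+2)(k+1) a_{k+2} = [k(k+1) - n(n+1)] a_k = (k - 10)(k + 11) a_k. The right side vanishes at k = 10, so the series with the parity of 10 terminates at degree 10.
Standard normalization (P_n(1) = 1): leading coefficient (2n)!/(2^n (n!)^2) = 2432902008176640000/(1024*13168189440000) = 46189/256, so a_10 = 46189/256. Work downward with a_k = (k+1)(k+2) a_{k+2} / ((k - 10)(k + 11)):
  a_8 = (9)(10)(46189/256) / ((8 - 10)(8 + 11)) = (2078505/128)/(-38) = -109395/256
  a_6 = (7)(8)(-109395/256) / ((6 - 10)(6 + 11)) = (-765765/32)/(-68) = 45045/128
  a_4 = (5)(6)(45045/128) / ((4 - 10)(4 + 11)) = (675675/64)/(-90) = -15015/128
  a_2 = (3)(4)(-15015/128) / ((2 - 10)(2 + 11)) = (-45045/32)/(-104) = 3465/256
  a_0 = (1)(2)(3465/256) / ((0 - 10)(0 + 11)) = (3465/128)/(-110) = -63/256
Hence P_10(x) = 46189 x^10/256 - 109395 x^8/256 + 45045 x^6/128 - 15015 x^4/128 + 3465 x^2/256 - 63/256.

P_10(x); series = 46189 x^10/256 - 109395 x^8/256 + 45045 x^6/128 - 15015 x^4/128 + 3465 x^2/256 - 63/256


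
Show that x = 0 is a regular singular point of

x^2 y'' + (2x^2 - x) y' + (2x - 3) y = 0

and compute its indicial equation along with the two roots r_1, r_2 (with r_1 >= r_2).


Divide by x^2 to reach normal form y'' + P_1(x) y' + P_2(x) y = 0 with P_1(x) = 2 - 1/x and P_2(x) = 2/x - 3/x^2.
x = 0 is a singular point because the y'-coefficient 2 - 1/x has a pole at x = 0 and the y-coefficient 2/x - 3/x^2 has a pole at x = 0.
It is a regular singular point because x P_1(x) = p(x) = 2x - 1 and x^2 P_2(x) = q(x) = 2x - 3 are polynomials, hence analytic at x = 0.
p(0) = -1,  q(0) = -3.
Indicial equation: r(r-1) + p(0) r + q(0) = 0, i.e. r^2 + (p(0) - 1) r + q(0) = 0, i.e. r^2 - 2 r - 3 = 0.
Discriminant: (-2)^2 - 4(-3) = 16, so r = (2 ± 4)/2.
Solving: r_1 = 3, r_2 = -1.

indicial: r^2 - 2 r - 3 = 0; roots r_1 = 3, r_2 = -1


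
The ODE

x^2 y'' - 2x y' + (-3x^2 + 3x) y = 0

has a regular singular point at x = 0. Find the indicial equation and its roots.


Divide by x^2 to reach normal form y'' + P_1(x) y' + P_2(x) y = 0 with P_1(x) = -2/x and P_2(x) = -3 + 3/x.
x = 0 is a singular point because the y'-coefficient -2/x has a pole at x = 0 and the y-coefficient -3 + 3/x has a pole at x = 0.
It is a regular singular point because x P_1(x) = p(x) = -2 and x^2 P_2(x) = q(x) = -3x^2 + 3x are polynomials, hence analytic at x = 0.
p(0) = -2,  q(0) = 0.
Indicial equation: r(r-1) + p(0) r + q(0) = 0, i.e. r^2 + (p(0) - 1) r + q(0) = 0, i.e. r^2 - 3 r = 0.
Discriminant: (-3)^2 - 4(0) = 9, so r = (3 ± 3)/2.
Solving: r_1 = 3, r_2 = 0.

indicial: r^2 - 3 r = 0; roots r_1 = 3, r_2 = 0


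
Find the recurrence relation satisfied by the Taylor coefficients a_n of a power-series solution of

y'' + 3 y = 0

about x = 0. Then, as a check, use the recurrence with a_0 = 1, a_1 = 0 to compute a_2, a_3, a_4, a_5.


Substitute y = sum_n a_n x^n into y'' + (const) y = 0.
y''(x) = sum_{n>=0} (n+2)(n+1) a_{n+2} x^n.
The ODE becomes sum_n [(n+2)(n+1) a_{n+2} + 3 a_n] x^n = 0.
Setting each coefficient to zero gives the recurrence:
  (n+2)(n+1) a_{n+2} + 3 a_n = 0,
  a_{n+2} = -3 / ((n+1)(n+2)) a_n.

Check with a_0 = 1, a_1 = 0 (apply the recurrence for n = 0, 1, 2, 3): a_0 = 1, a_1 = 0, a_2 = -3/2, a_3 = 0, a_4 = 3/8, a_5 = 0.

a_{n+2} = -3/((n+1)(n+2)) * a_n; check: a_0 = 1, a_1 = 0, a_2 = -3/2, a_3 = 0, a_4 = 3/8, a_5 = 0


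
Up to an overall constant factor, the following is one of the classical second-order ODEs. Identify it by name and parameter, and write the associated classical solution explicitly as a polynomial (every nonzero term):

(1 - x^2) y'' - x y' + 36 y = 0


The equation is already in a standard form:  (1 - x^2) y'' - x y' + 36 y = 0.
This matches the Chebyshev equation (1 - x^2) y'' - x y' + n^2 y = 0 (note the -x y' term, not -2x y') with n^2 = 36, so n = 6; the polynomial solution is T_6(x).
With y = sum_k a_k x^k, matching x^k gives (k+2)(k+1) a_{k+2} = (k^2 - n^2) a_k = (k - 6)(k + 6) a_k. The right side vanishes at k = 6, so the series with the parity of 6 terminates at degree 6.
Standard normalization: leading coefficient of T_n is 2^(n-1), so a_6 = 2^5 = 32. Work downward with a_k = (k+1)(k+2) a_{k+2} / ((k - 6)(k + 6)):
  a_4 = (5)(6)(32) / ((4 - 6)(4 + 6)) = 960/(-20) = -48
  a_2 = (3)(4)(-48) / ((2 - 6)(2 + 6)) = -576/(-32) = 18
  a_0 = (1)(2)(18) / ((0 - 6)(0 + 6)) = 36/(-36) = -1
Hence T_6(x) = 32 x^6 - 48 x^4 + 18 x^2 - 1.

T_6(x); series = 32 x^6 - 48 x^4 + 18 x^2 - 1


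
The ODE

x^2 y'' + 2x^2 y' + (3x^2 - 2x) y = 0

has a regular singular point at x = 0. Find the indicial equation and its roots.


Divide by x^2 to reach normal form y'' + P_1(x) y' + P_2(x) y = 0 with P_1(x) = 2 and P_2(x) = 3 - 2/x.
x = 0 is a singular point because the y-coefficient 3 - 2/x has a pole at x = 0.
It is a regular singular point because x P_1(x) = p(x) = 2x and x^2 P_2(x) = q(x) = 3x^2 - 2x are polynomials, hence analytic at x = 0.
p(0) = 0,  q(0) = 0.
Indicial equation: r(r-1) + p(0) r + q(0) = 0, i.e. r^2 + (p(0) - 1) r + q(0) = 0, i.e. r^2 - 1 r = 0.
Discriminant: (-1)^2 - 4(0) = 1, so r = (1 ± 1)/2.
Solving: r_1 = 1, r_2 = 0.

indicial: r^2 - 1 r = 0; roots r_1 = 1, r_2 = 0


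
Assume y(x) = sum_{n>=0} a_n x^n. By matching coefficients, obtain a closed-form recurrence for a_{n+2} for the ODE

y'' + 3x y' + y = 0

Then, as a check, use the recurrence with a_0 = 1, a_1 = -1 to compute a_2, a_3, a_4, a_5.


Substitute y = sum_n a_n x^n.
y''(x) has coefficient (n+2)(n+1) a_{n+2} at x^n;
3 x y'(x) has coefficient 3 n a_n at x^n (shift);
y(x) has coefficient 1 a_n at x^n.
Matching x^n: (n+2)(n+1) a_{n+2} + (3n + 1) a_n = 0.
Thus a_{n+2} = (-3n - 1) / ((n+1)(n+2)) * a_n.

Check with a_0 = 1, a_1 = -1 (apply the recurrence for n = 0, 1, 2, 3): a_0 = 1, a_1 = -1, a_2 = -1/2, a_3 = 2/3, a_4 = 7/24, a_5 = -1/3.

a_(n+2) = (-3n - 1) / ((n+1)(n+2)) * a_n; check: a_0 = 1, a_1 = -1, a_2 = -1/2, a_3 = 2/3, a_4 = 7/24, a_5 = -1/3


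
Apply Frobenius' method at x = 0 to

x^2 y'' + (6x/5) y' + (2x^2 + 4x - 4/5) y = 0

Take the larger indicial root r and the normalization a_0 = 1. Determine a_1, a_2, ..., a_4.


Write in Frobenius form y'' + (p(x)/x) y' + (q(x)/x^2) y = 0:
  p(x) = 6/5,  q(x) = 2x^2 + 4x - 4/5.
Indicial equation: r(r-1) + (6/5) r + (-4/5) = 0 -> roots r_1 = 4/5, r_2 = -1.
Take r = r_1 = 4/5. Let y(x) = x^r sum_{n>=0} a_n x^n with a_0 = 1.
Substitute y = x^r sum a_n x^n and match x^{r+n}. The recurrence is
  D(n) a_n + 4 a_{n-1} + 2 a_{n-2} = 0,  where D(n) = (r+n)(r+n-1) + (6/5)(r+n) + (-4/5).
  a_n = [-4 a_{n-1} - 2 a_{n-2}] / D(n).
Since the indicial polynomial factors as (r - r_1)(r - r_2), D(n) = (r_1 + n - r_1)(r_1 + n - r_2) = n(n + 9/5).
Evaluating step by step (a_0 = 1):
  n = 1: D(1) = 1(1 + 9/5) = 14/5; numerator = -4(1) = -4; a_1 = (-4)/(14/5) = -10/7
  n = 2: D(2) = 2(2 + 9/5) = 38/5; numerator = -4(-10/7) - 2(1) = 26/7; a_2 = (26/7)/(38/5) = 65/133
  n = 3: D(3) = 3(3 + 9/5) = 72/5; numerator = -4(65/133) - 2(-10/7) = 120/133; a_3 = (120/133)/(72/5) = 25/399
  n = 4: D(4) = 4(4 + 9/5) = 116/5; numerator = -4(25/399) - 2(65/133) = -70/57; a_4 = (-70/57)/(116/5) = -175/3306

r = 4/5; a_0 = 1; a_1 = -10/7; a_2 = 65/133; a_3 = 25/399; a_4 = -175/3306


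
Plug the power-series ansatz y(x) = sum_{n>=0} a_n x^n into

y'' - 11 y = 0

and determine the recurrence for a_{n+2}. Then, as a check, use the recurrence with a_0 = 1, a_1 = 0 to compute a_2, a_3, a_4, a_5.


Substitute y = sum_n a_n x^n into y'' + (const) y = 0.
y''(x) = sum_{n>=0} (n+2)(n+1) a_{n+2} x^n.
The ODE becomes sum_n [(n+2)(n+1) a_{n+2} - 11 a_n] x^n = 0.
Setting each coefficient to zero gives the recurrence:
  (n+2)(n+1) a_{n+2} - 11 a_n = 0,
  a_{n+2} = 11 / ((n+1)(n+2)) a_n.

Check with a_0 = 1, a_1 = 0 (apply the recurrence for n = 0, 1, 2, 3): a_0 = 1, a_1 = 0, a_2 = 11/2, a_3 = 0, a_4 = 121/24, a_5 = 0.

a_{n+2} = 11/((n+1)(n+2)) * a_n; check: a_0 = 1, a_1 = 0, a_2 = 11/2, a_3 = 0, a_4 = 121/24, a_5 = 0


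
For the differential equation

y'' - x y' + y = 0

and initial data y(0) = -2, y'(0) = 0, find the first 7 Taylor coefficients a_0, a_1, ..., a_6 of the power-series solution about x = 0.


Ansatz: y(x) = sum_{n>=0} a_n x^n, so y'(x) = sum_{n>=1} n a_n x^(n-1) and y''(x) = sum_{n>=2} n(n-1) a_n x^(n-2).
Substitute into P(x) y'' + Q(x) y' + R(x) y = 0 with P(x) = 1, Q(x) = -x, R(x) = 1, and match powers of x.
Initial conditions: a_0 = -2, a_1 = 0.
Setting the coefficient of each power of x to zero and solving order by order (substituting the coefficients already found):
  x^0: 2 a_2 + a_0 = 0  ->  2 a_2 = -a_0 = 2  ->  a_2 = 1
  x^1: 6 a_3 = 0  ->  a_3 = 0
  x^2: 12 a_4 - a_2 = 0  ->  12 a_4 = a_2 = 1  ->  a_4 = 1/12
  x^3: 20 a_5 - 2 a_3 = 0  ->  20 a_5 = 2 a_3 = 0  ->  a_5 = 0
  x^4: 30 a_6 - 3 a_4 = 0  ->  30 a_6 = 3 a_4 = 1/4  ->  a_6 = 1/120
Truncated series: y(x) = -2 + x^2 + (1/12) x^4 + (1/120) x^6 + O(x^7).

a_0 = -2; a_1 = 0; a_2 = 1; a_3 = 0; a_4 = 1/12; a_5 = 0; a_6 = 1/120


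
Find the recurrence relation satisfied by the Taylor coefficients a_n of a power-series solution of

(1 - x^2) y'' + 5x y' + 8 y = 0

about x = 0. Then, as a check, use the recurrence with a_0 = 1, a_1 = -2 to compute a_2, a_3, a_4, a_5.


Substitute y = sum_n a_n x^n.
(1 - 1 x^2) y'' contributes (n+2)(n+1) a_{n+2} - n(n-1) a_n at x^n.
5 x y'(x) contributes 5 n a_n at x^n.
8 y(x) contributes 8 a_n at x^n.
Matching x^n: (n+2)(n+1) a_{n+2} + (-n(n-1) + 5 n + 8) a_n = 0.
Thus a_{n+2} = (n(n-1) - 5 n - 8) / ((n+1)(n+2)) * a_n.

Check with a_0 = 1, a_1 = -2 (apply the recurrence for n = 0, 1, 2, 3): a_0 = 1, a_1 = -2, a_2 = -4, a_3 = 13/3, a_4 = 16/3, a_5 = -221/60.

a_(n+2) = (n(n-1) - 5 n - 8) / ((n+1)(n+2)) * a_n; check: a_0 = 1, a_1 = -2, a_2 = -4, a_3 = 13/3, a_4 = 16/3, a_5 = -221/60


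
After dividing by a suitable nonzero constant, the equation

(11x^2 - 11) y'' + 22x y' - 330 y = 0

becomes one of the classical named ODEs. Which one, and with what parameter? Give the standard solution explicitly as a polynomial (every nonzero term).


All three coefficients share the factor -11; dividing through by -11 gives  (1 - x^2) y'' - 2x y' + 30 y = 0.
This matches the Legendre equation (1 - x^2) y'' - 2x y' + n(n+1) y = 0 (note the -2x y' term) with n(n+1) = 30, so n = 5; the polynomial solution is P_5(x).
With y = sum_k a_k x^k, matching x^k gives (k+2)(k+1) a_{k+2} = [k(k+1) - n(n+1)] a_k = (k - 5)(k + 6) a_k. The right side vanishes at k = 5, so the series with the parity of 5 terminates at degree 5.
Standard normalization (P_n(1) = 1): leading coefficient (2n)!/(2^n (n!)^2) = 3628800/(32*14400) = 63/8, so a_5 = 63/8. Work downward with a_k = (k+1)(k+2) a_{k+2} / ((k - 5)(k + 6)):
  a_3 = (4)(5)(63/8) / ((3 - 5)(3 + 6)) = (315/2)/(-18) = -35/4
  a_1 = (2)(3)(-35/4) / ((1 - 5)(1 + 6)) = (-105/2)/(-28) = 15/8
Hence P_5(x) = 63 x^5/8 - 35 x^3/4 + 15 x/8.

P_5(x); series = 63 x^5/8 - 35 x^3/4 + 15 x/8


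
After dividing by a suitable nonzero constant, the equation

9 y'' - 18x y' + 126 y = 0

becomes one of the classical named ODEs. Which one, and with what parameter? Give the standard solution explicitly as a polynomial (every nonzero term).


All three coefficients share the factor 9; dividing through by 9 gives  y'' - 2x y' + 14 y = 0.
This matches the Hermite equation y'' - 2x y' + 2n y = 0 with 2n = 14, so n = 7; the polynomial solution is H_7(x).
With y = sum_k a_k x^k, matching x^k gives (k+2)(k+1) a_{k+2} = 2(k - n) a_k = 2(k - 7) a_k. The right side vanishes at k = 7, so the series with the parity of 7 terminates at degree 7.
Standard normalization: leading coefficient of H_n is 2^n, so a_7 = 2^7 = 128. Work downward with a_k = (k+1)(k+2) a_{k+2} / (2(k - n)):
  a_5 = (6)(7)(128) / (2(5 - 7)) = 5376/(-4) = -1344
  a_3 = (4)(5)(-1344) / (2(3 - 7)) = -26880/(-8) = 3360
  a_1 = (2)(3)(3360) / (2(1 - 7)) = 20160/(-12) = -1680
Hence H_7(x) = 128 x^7 - 1344 x^5 + 3360 x^3 - 1680 x.

H_7(x); series = 128 x^7 - 1344 x^5 + 3360 x^3 - 1680 x


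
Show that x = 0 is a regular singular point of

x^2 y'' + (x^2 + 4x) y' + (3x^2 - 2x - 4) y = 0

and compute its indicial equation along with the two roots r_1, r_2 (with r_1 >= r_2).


Divide by x^2 to reach normal form y'' + P_1(x) y' + P_2(x) y = 0 with P_1(x) = 1 + 4/x and P_2(x) = 3 - 2/x - 4/x^2.
x = 0 is a singular point because the y'-coefficient 1 + 4/x has a pole at x = 0 and the y-coefficient 3 - 2/x - 4/x^2 has a pole at x = 0.
It is a regular singular point because x P_1(x) = p(x) = x + 4 and x^2 P_2(x) = q(x) = 3x^2 - 2x - 4 are polynomials, hence analytic at x = 0.
p(0) = 4,  q(0) = -4.
Indicial equation: r(r-1) + p(0) r + q(0) = 0, i.e. r^2 + (p(0) - 1) r + q(0) = 0, i.e. r^2 + 3 r - 4 = 0.
Discriminant: (3)^2 - 4(-4) = 25, so r = (-3 ± 5)/2.
Solving: r_1 = 1, r_2 = -4.

indicial: r^2 + 3 r - 4 = 0; roots r_1 = 1, r_2 = -4


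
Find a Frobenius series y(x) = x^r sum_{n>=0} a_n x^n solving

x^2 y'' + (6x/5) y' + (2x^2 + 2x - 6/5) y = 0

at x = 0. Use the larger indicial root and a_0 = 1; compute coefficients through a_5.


Write in Frobenius form y'' + (p(x)/x) y' + (q(x)/x^2) y = 0:
  p(x) = 6/5,  q(x) = 2x^2 + 2x - 6/5.
Indicial equation: r(r-1) + (6/5) r + (-6/5) = 0 -> roots r_1 = 1, r_2 = -6/5.
Take r = r_1 = 1. Let y(x) = x^r sum_{n>=0} a_n x^n with a_0 = 1.
Substitute y = x^r sum a_n x^n and match x^{r+n}. The recurrence is
  D(n) a_n + 2 a_{n-1} + 2 a_{n-2} = 0,  where D(n) = (r+n)(r+n-1) + (6/5)(r+n) + (-6/5).
  a_n = [-2 a_{n-1} - 2 a_{n-2}] / D(n).
Since the indicial polynomial factors as (r - r_1)(r - r_2), D(n) = (r_1 + n - r_1)(r_1 + n - r_2) = n(n + 11/5).
Evaluating step by step (a_0 = 1):
  n = 1: D(1) = 1(1 + 11/5) = 16/5; numerator = -2(1) = -2; a_1 = (-2)/(16/5) = -5/8
  n = 2: D(2) = 2(2 + 11/5) = 42/5; numerator = -2(-5/8) - 2(1) = -3/4; a_2 = (-3/4)/(42/5) = -5/56
  n = 3: D(3) = 3(3 + 11/5) = 78/5; numerator = -2(-5/56) - 2(-5/8) = 10/7; a_3 = (10/7)/(78/5) = 25/273
  n = 4: D(4) = 4(4 + 11/5) = 124/5; numerator = -2(25/273) - 2(-5/56) = -5/1092; a_4 = (-5/1092)/(124/5) = -25/135408
  n = 5: D(5) = 5(5 + 11/5) = 36; numerator = -2(-25/135408) - 2(25/273) = -4125/22568; a_5 = (-4125/22568)/(36) = -1375/270816

r = 1; a_0 = 1; a_1 = -5/8; a_2 = -5/56; a_3 = 25/273; a_4 = -25/135408; a_5 = -1375/270816


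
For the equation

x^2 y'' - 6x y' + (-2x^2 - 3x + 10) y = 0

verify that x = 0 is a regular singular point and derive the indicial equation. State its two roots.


Divide by x^2 to reach normal form y'' + P_1(x) y' + P_2(x) y = 0 with P_1(x) = -6/x and P_2(x) = -2 - 3/x + 10/x^2.
x = 0 is a singular point because the y'-coefficient -6/x has a pole at x = 0 and the y-coefficient -2 - 3/x + 10/x^2 has a pole at x = 0.
It is a regular singular point because x P_1(x) = p(x) = -6 and x^2 P_2(x) = q(x) = -2x^2 - 3x + 10 are polynomials, hence analytic at x = 0.
p(0) = -6,  q(0) = 10.
Indicial equation: r(r-1) + p(0) r + q(0) = 0, i.e. r^2 + (p(0) - 1) r + q(0) = 0, i.e. r^2 - 7 r + 10 = 0.
Discriminant: (-7)^2 - 4(10) = 9, so r = (7 ± 3)/2.
Solving: r_1 = 5, r_2 = 2.

indicial: r^2 - 7 r + 10 = 0; roots r_1 = 5, r_2 = 2


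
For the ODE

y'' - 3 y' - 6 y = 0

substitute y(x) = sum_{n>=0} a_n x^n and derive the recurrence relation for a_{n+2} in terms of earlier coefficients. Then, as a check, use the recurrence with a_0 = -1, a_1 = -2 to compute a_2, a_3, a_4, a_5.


Substitute y = sum_n a_n x^n.
y''(x) has coefficient (n+2)(n+1) a_{n+2} at x^n;
-3 y'(x) has coefficient -3 (n+1) a_{n+1} at x^n;
-6 y(x) has coefficient -6 a_n at x^n.
Matching x^n: (n+2)(n+1) a_{n+2} - 3 (n+1) a_{n+1} - 6 a_n = 0.
Thus a_{n+2} = [3 (n+1) a_{n+1} + 6 a_n] / ((n+1)(n+2)).

Check with a_0 = -1, a_1 = -2 (apply the recurrence for n = 0, 1, 2, 3): a_0 = -1, a_1 = -2, a_2 = -6, a_3 = -8, a_4 = -9, a_5 = -39/5.

a_(n+2) = [3 (n+1) a_(n+1) + 6 a_n] / ((n+1)(n+2)); check: a_0 = -1, a_1 = -2, a_2 = -6, a_3 = -8, a_4 = -9, a_5 = -39/5


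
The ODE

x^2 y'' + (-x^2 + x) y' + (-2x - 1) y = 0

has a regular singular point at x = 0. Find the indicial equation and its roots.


Divide by x^2 to reach normal form y'' + P_1(x) y' + P_2(x) y = 0 with P_1(x) = -1 + 1/x and P_2(x) = -2/x - 1/x^2.
x = 0 is a singular point because the y'-coefficient -1 + 1/x has a pole at x = 0 and the y-coefficient -2/x - 1/x^2 has a pole at x = 0.
It is a regular singular point because x P_1(x) = p(x) = 1 - x and x^2 P_2(x) = q(x) = -2x - 1 are polynomials, hence analytic at x = 0.
p(0) = 1,  q(0) = -1.
Indicial equation: r(r-1) + p(0) r + q(0) = 0, i.e. r^2 + (p(0) - 1) r + q(0) = 0, i.e. r^2 - 1 = 0.
Discriminant: (0)^2 - 4(-1) = 4, so r = (0 ± 2)/2.
Solving: r_1 = 1, r_2 = -1.

indicial: r^2 - 1 = 0; roots r_1 = 1, r_2 = -1


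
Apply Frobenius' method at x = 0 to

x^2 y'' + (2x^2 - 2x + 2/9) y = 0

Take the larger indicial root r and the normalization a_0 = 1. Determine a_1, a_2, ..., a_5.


Write in Frobenius form y'' + (p(x)/x) y' + (q(x)/x^2) y = 0:
  p(x) = 0,  q(x) = 2x^2 - 2x + 2/9.
Indicial equation: r(r-1) + (0) r + (2/9) = 0 -> roots r_1 = 2/3, r_2 = 1/3.
Take r = r_1 = 2/3. Let y(x) = x^r sum_{n>=0} a_n x^n with a_0 = 1.
Substitute y = x^r sum a_n x^n and match x^{r+n}. The recurrence is
  D(n) a_n - 2 a_{n-1} + 2 a_{n-2} = 0,  where D(n) = (r+n)(r+n-1) + (0)(r+n) + (2/9).
  a_n = [2 a_{n-1} - 2 a_{n-2}] / D(n).
Since the indicial polynomial factors as (r - r_1)(r - r_2), D(n) = (r_1 + n - r_1)(r_1 + n - r_2) = n(n + 1/3).
Evaluating step by step (a_0 = 1):
  n = 1: D(1) = 1(1 + 1/3) = 4/3; numerator = 2(1) = 2; a_1 = (2)/(4/3) = 3/2
  n = 2: D(2) = 2(2 + 1/3) = 14/3; numerator = 2(3/2) - 2(1) = 1; a_2 = (1)/(14/3) = 3/14
  n = 3: D(3) = 3(3 + 1/3) = 10; numerator = 2(3/14) - 2(3/2) = -18/7; a_3 = (-18/7)/(10) = -9/35
  n = 4: D(4) = 4(4 + 1/3) = 52/3; numerator = 2(-9/35) - 2(3/14) = -33/35; a_4 = (-33/35)/(52/3) = -99/1820
  n = 5: D(5) = 5(5 + 1/3) = 80/3; numerator = 2(-99/1820) - 2(-9/35) = 369/910; a_5 = (369/910)/(80/3) = 1107/72800

r = 2/3; a_0 = 1; a_1 = 3/2; a_2 = 3/14; a_3 = -9/35; a_4 = -99/1820; a_5 = 1107/72800


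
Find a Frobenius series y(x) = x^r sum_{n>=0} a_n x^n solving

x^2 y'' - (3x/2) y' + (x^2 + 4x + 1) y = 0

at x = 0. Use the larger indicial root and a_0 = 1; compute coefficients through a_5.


Write in Frobenius form y'' + (p(x)/x) y' + (q(x)/x^2) y = 0:
  p(x) = -3/2,  q(x) = x^2 + 4x + 1.
Indicial equation: r(r-1) + (-3/2) r + (1) = 0 -> roots r_1 = 2, r_2 = 1/2.
Take r = r_1 = 2. Let y(x) = x^r sum_{n>=0} a_n x^n with a_0 = 1.
Substitute y = x^r sum a_n x^n and match x^{r+n}. The recurrence is
  D(n) a_n + 4 a_{n-1} + 1 a_{n-2} = 0,  where D(n) = (r+n)(r+n-1) + (-3/2)(r+n) + (1).
  a_n = [-4 a_{n-1} - 1 a_{n-2}] / D(n).
Since the indicial polynomial factors as (r - r_1)(r - r_2), D(n) = (r_1 + n - r_1)(r_1 + n - r_2) = n(n + 3/2).
Evaluating step by step (a_0 = 1):
  n = 1: D(1) = 1(1 + 3/2) = 5/2; numerator = -4(1) = -4; a_1 = (-4)/(5/2) = -8/5
  n = 2: D(2) = 2(2 + 3/2) = 7; numerator = -4(-8/5) - 1(1) = 27/5; a_2 = (27/5)/(7) = 27/35
  n = 3: D(3) = 3(3 + 3/2) = 27/2; numerator = -4(27/35) - 1(-8/5) = -52/35; a_3 = (-52/35)/(27/2) = -104/945
  n = 4: D(4) = 4(4 + 3/2) = 22; numerator = -4(-104/945) - 1(27/35) = -313/945; a_4 = (-313/945)/(22) = -313/20790
  n = 5: D(5) = 5(5 + 3/2) = 65/2; numerator = -4(-313/20790) - 1(-104/945) = 118/693; a_5 = (118/693)/(65/2) = 236/45045

r = 2; a_0 = 1; a_1 = -8/5; a_2 = 27/35; a_3 = -104/945; a_4 = -313/20790; a_5 = 236/45045


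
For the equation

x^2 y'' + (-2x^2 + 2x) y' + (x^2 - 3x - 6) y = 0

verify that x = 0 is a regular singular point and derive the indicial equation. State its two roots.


Divide by x^2 to reach normal form y'' + P_1(x) y' + P_2(x) y = 0 with P_1(x) = -2 + 2/x and P_2(x) = 1 - 3/x - 6/x^2.
x = 0 is a singular point because the y'-coefficient -2 + 2/x has a pole at x = 0 and the y-coefficient 1 - 3/x - 6/x^2 has a pole at x = 0.
It is a regular singular point because x P_1(x) = p(x) = 2 - 2x and x^2 P_2(x) = q(x) = x^2 - 3x - 6 are polynomials, hence analytic at x = 0.
p(0) = 2,  q(0) = -6.
Indicial equation: r(r-1) + p(0) r + q(0) = 0, i.e. r^2 + (p(0) - 1) r + q(0) = 0, i.e. r^2 + 1 r - 6 = 0.
Discriminant: (1)^2 - 4(-6) = 25, so r = (-1 ± 5)/2.
Solving: r_1 = 2, r_2 = -3.

indicial: r^2 + 1 r - 6 = 0; roots r_1 = 2, r_2 = -3
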